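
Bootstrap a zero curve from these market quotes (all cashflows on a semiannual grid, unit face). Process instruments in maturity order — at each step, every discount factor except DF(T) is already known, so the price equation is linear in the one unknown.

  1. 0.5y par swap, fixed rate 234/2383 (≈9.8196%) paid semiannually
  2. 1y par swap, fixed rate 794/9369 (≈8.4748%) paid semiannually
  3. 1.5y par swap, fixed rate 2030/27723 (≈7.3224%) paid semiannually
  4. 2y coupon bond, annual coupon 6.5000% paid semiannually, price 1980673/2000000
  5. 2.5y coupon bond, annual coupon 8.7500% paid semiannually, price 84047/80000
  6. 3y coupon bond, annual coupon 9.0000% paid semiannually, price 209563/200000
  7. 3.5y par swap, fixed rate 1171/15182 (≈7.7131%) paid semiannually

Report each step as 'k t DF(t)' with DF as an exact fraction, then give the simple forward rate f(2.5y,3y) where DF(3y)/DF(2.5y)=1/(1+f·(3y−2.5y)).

1 1/2 2383/2500
2 1 4603/5000
3 3/2 1797/2000
4 2 8719/10000
5 5/2 4269/5000
6 3 809/1000
7 7/2 3829/5000
f(2.5y,3y) = ((4269/5000)/(809/1000) − 1)/(1/2) = 448/4045 ≈ 11.0754%

step 1 [0.5y] swap r/2=117/2383: DF=(1 − 117/2383·(0))/(1+117/2383) = 2383/2500 ≈ 0.953200
step 2 [1y] swap r/2=397/9369: DF=(1 − 397/9369·(0.953200))/(1+397/9369) = 4603/5000 ≈ 0.920600
step 3 [1.5y] swap r/2=1015/27723: DF=(1 − 1015/27723·(0.953200+0.920600))/(1+1015/27723) = 1797/2000 ≈ 0.898500
step 4 [2y] bond c/2=13/400: DF=(1980673/2000000 − 13/400·(0.953200+0.920600+0.898500))/(1+13/400) = 8719/10000 ≈ 0.871900
step 5 [2.5y] bond c/2=7/160: DF=(84047/80000 − 7/160·(0.953200+0.920600+0.898500+0.871900))/(1+7/160) = 4269/5000 ≈ 0.853800
step 6 [3y] bond c/2=9/200: DF=(209563/200000 − 9/200·(0.953200+0.920600+0.898500+0.871900+0.853800))/(1+9/200) = 809/1000 ≈ 0.809000
step 7 [3.5y] swap r/2=1171/30364: DF=(1 − 1171/30364·(0.953200+0.920600+0.898500+0.871900+0.853800+0.809000))/(1+1171/30364) = 3829/5000 ≈ 0.765800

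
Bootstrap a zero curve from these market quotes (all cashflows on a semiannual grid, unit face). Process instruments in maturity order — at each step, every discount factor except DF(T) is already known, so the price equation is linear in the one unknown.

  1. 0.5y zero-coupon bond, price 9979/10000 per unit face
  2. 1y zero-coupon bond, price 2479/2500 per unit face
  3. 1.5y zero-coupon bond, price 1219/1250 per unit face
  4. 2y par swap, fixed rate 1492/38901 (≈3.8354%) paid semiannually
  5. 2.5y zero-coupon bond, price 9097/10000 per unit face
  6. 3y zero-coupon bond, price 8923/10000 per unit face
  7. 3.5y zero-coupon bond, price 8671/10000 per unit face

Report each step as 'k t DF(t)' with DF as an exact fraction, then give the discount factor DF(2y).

step 1 [0.5y] zero: DF = P = 9979/10000 ≈ 0.997900
step 2 [1y] zero: DF = P = 2479/2500 ≈ 0.991600
step 3 [1.5y] zero: DF = P = 1219/1250 ≈ 0.975200
step 4 [2y] swap r/2=746/38901: DF=(1 − 746/38901·(0.997900+0.991600+0.975200))/(1+746/38901) = 4627/5000 ≈ 0.925400
step 5 [2.5y] zero: DF = P = 9097/10000 ≈ 0.909700
step 6 [3y] zero: DF = P = 8923/10000 ≈ 0.892300
step 7 [3.5y] zero: DF = P = 8671/10000 ≈ 0.867100

1 1/2 9979/10000
2 1 2479/2500
3 3/2 1219/1250
4 2 4627/5000
5 5/2 9097/10000
6 3 8923/10000
7 7/2 8671/10000
DF(2y) = 4627/5000 ≈ 0.925400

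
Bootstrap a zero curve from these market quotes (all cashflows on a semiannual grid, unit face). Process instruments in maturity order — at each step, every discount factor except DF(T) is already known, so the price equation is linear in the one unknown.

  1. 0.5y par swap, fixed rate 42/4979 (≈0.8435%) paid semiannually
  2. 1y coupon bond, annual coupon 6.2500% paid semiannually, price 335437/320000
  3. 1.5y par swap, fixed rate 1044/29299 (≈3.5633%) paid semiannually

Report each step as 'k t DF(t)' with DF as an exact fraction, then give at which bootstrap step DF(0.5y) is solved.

step 1 [0.5y] swap r/2=21/4979: DF=(1 − 21/4979·(0))/(1+21/4979) = 4979/5000 ≈ 0.995800
step 2 [1y] bond c/2=1/32: DF=(335437/320000 − 1/32·(0.995800))/(1+1/32) = 9863/10000 ≈ 0.986300
step 3 [1.5y] swap r/2=522/29299: DF=(1 − 522/29299·(0.995800+0.986300))/(1+522/29299) = 4739/5000 ≈ 0.947800

1 1/2 4979/5000
2 1 9863/10000
3 3/2 4739/5000
DF(0.5y) is solved at step 1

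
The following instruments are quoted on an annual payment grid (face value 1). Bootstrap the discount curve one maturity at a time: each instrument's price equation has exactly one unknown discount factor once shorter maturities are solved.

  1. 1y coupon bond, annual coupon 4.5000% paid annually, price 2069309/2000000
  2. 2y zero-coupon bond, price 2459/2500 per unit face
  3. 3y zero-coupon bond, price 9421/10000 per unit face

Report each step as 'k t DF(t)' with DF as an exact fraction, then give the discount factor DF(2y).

1 1 9901/10000
2 2 2459/2500
3 3 9421/10000
DF(2y) = 2459/2500 ≈ 0.983600

step 1 [1y] bond c/1=9/200: DF=(2069309/2000000 − 9/200·(0))/(1+9/200) = 9901/10000 ≈ 0.990100
step 2 [2y] zero: DF = P = 2459/2500 ≈ 0.983600
step 3 [3y] zero: DF = P = 9421/10000 ≈ 0.942100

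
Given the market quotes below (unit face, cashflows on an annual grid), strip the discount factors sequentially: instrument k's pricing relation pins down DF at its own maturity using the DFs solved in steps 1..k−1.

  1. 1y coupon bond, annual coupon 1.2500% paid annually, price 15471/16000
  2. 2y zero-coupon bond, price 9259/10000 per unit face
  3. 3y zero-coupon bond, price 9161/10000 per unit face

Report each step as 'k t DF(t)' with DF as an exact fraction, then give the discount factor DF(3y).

step 1 [1y] bond c/1=1/80: DF=(15471/16000 − 1/80·(0))/(1+1/80) = 191/200 ≈ 0.955000
step 2 [2y] zero: DF = P = 9259/10000 ≈ 0.925900
step 3 [3y] zero: DF = P = 9161/10000 ≈ 0.916100

1 1 191/200
2 2 9259/10000
3 3 9161/10000
DF(3y) = 9161/10000 ≈ 0.916100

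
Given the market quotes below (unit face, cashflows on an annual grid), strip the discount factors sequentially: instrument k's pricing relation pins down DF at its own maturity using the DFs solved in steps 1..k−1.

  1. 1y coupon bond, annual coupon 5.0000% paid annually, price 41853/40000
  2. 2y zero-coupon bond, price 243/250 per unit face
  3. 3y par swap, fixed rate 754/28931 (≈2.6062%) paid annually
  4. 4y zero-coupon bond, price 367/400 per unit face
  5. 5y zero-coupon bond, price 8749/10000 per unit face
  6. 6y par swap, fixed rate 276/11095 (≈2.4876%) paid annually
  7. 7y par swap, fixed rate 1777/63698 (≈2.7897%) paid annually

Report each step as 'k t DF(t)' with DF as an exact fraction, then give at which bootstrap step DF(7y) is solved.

1 1 1993/2000
2 2 243/250
3 3 4623/5000
4 4 367/400
5 5 8749/10000
6 6 431/500
7 7 8223/10000
DF(7y) is solved at step 7

step 1 [1y] bond c/1=1/20: DF=(41853/40000 − 1/20·(0))/(1+1/20) = 1993/2000 ≈ 0.996500
step 2 [2y] zero: DF = P = 243/250 ≈ 0.972000
step 3 [3y] swap r/1=754/28931: DF=(1 − 754/28931·(0.996500+0.972000))/(1+754/28931) = 4623/5000 ≈ 0.924600
step 4 [4y] zero: DF = P = 367/400 ≈ 0.917500
step 5 [5y] zero: DF = P = 8749/10000 ≈ 0.874900
step 6 [6y] swap r/1=276/11095: DF=(1 − 276/11095·(0.996500+0.972000+0.924600+0.917500+0.874900))/(1+276/11095) = 431/500 ≈ 0.862000
step 7 [7y] swap r/1=1777/63698: DF=(1 − 1777/63698·(0.996500+0.972000+0.924600+0.917500+0.874900+0.862000))/(1+1777/63698) = 8223/10000 ≈ 0.822300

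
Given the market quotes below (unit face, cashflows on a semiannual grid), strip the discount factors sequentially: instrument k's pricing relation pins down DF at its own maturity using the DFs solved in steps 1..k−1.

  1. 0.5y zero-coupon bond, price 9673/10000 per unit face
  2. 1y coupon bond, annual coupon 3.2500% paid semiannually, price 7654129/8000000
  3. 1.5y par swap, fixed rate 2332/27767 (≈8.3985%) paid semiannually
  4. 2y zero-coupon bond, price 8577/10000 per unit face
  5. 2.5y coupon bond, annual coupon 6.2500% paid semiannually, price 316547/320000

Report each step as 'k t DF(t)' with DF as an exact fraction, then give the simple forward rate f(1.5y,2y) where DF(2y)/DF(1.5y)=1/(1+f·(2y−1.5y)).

1 1/2 9673/10000
2 1 463/500
3 3/2 4417/5000
4 2 8577/10000
5 5/2 8491/10000
f(1.5y,2y) = ((4417/5000)/(8577/10000) − 1)/(1/2) = 514/8577 ≈ 5.9928%

step 1 [0.5y] zero: DF = P = 9673/10000 ≈ 0.967300
step 2 [1y] bond c/2=13/800: DF=(7654129/8000000 − 13/800·(0.967300))/(1+13/800) = 463/500 ≈ 0.926000
step 3 [1.5y] swap r/2=1166/27767: DF=(1 − 1166/27767·(0.967300+0.926000))/(1+1166/27767) = 4417/5000 ≈ 0.883400
step 4 [2y] zero: DF = P = 8577/10000 ≈ 0.857700
step 5 [2.5y] bond c/2=1/32: DF=(316547/320000 − 1/32·(0.967300+0.926000+0.883400+0.857700))/(1+1/32) = 8491/10000 ≈ 0.849100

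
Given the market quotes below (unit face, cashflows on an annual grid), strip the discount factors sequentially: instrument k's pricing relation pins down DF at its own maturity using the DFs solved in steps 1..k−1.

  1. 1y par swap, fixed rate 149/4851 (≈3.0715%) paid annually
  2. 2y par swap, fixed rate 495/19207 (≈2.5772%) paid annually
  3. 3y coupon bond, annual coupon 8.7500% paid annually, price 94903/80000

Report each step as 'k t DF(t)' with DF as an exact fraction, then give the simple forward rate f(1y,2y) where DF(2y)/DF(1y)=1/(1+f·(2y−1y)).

1 1 4851/5000
2 2 1901/2000
3 3 9363/10000
f(1y,2y) = ((4851/5000)/(1901/2000) − 1)/(1) = 197/9505 ≈ 2.0726%

step 1 [1y] swap r/1=149/4851: DF=(1 − 149/4851·(0))/(1+149/4851) = 4851/5000 ≈ 0.970200
step 2 [2y] swap r/1=495/19207: DF=(1 − 495/19207·(0.970200))/(1+495/19207) = 1901/2000 ≈ 0.950500
step 3 [3y] bond c/1=7/80: DF=(94903/80000 − 7/80·(0.970200+0.950500))/(1+7/80) = 9363/10000 ≈ 0.936300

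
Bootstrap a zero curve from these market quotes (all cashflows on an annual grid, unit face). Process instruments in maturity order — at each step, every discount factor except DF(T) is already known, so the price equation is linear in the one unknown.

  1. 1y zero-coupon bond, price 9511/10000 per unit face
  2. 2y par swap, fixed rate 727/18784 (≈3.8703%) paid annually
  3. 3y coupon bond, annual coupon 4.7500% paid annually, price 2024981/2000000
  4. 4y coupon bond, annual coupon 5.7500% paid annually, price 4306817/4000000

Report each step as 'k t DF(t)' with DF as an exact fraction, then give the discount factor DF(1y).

step 1 [1y] zero: DF = P = 9511/10000 ≈ 0.951100
step 2 [2y] swap r/1=727/18784: DF=(1 − 727/18784·(0.951100))/(1+727/18784) = 9273/10000 ≈ 0.927300
step 3 [3y] bond c/1=19/400: DF=(2024981/2000000 − 19/400·(0.951100+0.927300))/(1+19/400) = 4407/5000 ≈ 0.881400
step 4 [4y] bond c/1=23/400: DF=(4306817/4000000 − 23/400·(0.951100+0.927300+0.881400))/(1+23/400) = 8681/10000 ≈ 0.868100

1 1 9511/10000
2 2 9273/10000
3 3 4407/5000
4 4 8681/10000
DF(1y) = 9511/10000 ≈ 0.951100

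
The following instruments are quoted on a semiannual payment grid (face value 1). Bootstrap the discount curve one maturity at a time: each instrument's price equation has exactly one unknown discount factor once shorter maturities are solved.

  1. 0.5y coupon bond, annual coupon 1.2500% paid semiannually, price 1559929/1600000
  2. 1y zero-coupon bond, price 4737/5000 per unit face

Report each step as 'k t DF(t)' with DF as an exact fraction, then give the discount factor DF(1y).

step 1 [0.5y] bond c/2=1/160: DF=(1559929/1600000 − 1/160·(0))/(1+1/160) = 9689/10000 ≈ 0.968900
step 2 [1y] zero: DF = P = 4737/5000 ≈ 0.947400

1 1/2 9689/10000
2 1 4737/5000
DF(1y) = 4737/5000 ≈ 0.947400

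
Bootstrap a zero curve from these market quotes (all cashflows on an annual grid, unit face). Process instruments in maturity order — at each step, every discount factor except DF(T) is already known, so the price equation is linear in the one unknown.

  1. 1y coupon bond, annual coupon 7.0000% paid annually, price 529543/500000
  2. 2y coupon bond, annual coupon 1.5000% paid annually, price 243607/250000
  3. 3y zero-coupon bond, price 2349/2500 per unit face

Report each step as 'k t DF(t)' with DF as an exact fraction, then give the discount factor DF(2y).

step 1 [1y] bond c/1=7/100: DF=(529543/500000 − 7/100·(0))/(1+7/100) = 4949/5000 ≈ 0.989800
step 2 [2y] bond c/1=3/200: DF=(243607/250000 − 3/200·(0.989800))/(1+3/200) = 4727/5000 ≈ 0.945400
step 3 [3y] zero: DF = P = 2349/2500 ≈ 0.939600

1 1 4949/5000
2 2 4727/5000
3 3 2349/2500
DF(2y) = 4727/5000 ≈ 0.945400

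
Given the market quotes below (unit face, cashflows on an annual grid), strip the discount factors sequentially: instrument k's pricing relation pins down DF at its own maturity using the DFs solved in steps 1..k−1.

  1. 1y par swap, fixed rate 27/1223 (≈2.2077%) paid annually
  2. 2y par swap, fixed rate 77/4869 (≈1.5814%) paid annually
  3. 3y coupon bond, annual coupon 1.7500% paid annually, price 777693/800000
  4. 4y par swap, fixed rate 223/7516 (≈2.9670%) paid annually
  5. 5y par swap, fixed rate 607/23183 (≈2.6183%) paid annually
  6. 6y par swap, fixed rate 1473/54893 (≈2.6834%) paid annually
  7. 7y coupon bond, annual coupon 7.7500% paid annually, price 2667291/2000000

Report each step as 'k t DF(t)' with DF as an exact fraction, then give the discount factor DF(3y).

step 1 [1y] swap r/1=27/1223: DF=(1 − 27/1223·(0))/(1+27/1223) = 1223/1250 ≈ 0.978400
step 2 [2y] swap r/1=77/4869: DF=(1 − 77/4869·(0.978400))/(1+77/4869) = 2423/2500 ≈ 0.969200
step 3 [3y] bond c/1=7/400: DF=(777693/800000 − 7/400·(0.978400+0.969200))/(1+7/400) = 9219/10000 ≈ 0.921900
step 4 [4y] swap r/1=223/7516: DF=(1 − 223/7516·(0.978400+0.969200+0.921900))/(1+223/7516) = 1777/2000 ≈ 0.888500
step 5 [5y] swap r/1=607/23183: DF=(1 − 607/23183·(0.978400+0.969200+0.921900+0.888500))/(1+607/23183) = 4393/5000 ≈ 0.878600
step 6 [6y] swap r/1=1473/54893: DF=(1 − 1473/54893·(0.978400+0.969200+0.921900+0.888500+0.878600))/(1+1473/54893) = 8527/10000 ≈ 0.852700
step 7 [7y] bond c/1=31/400: DF=(2667291/2000000 − 31/400·(0.978400+0.969200+0.921900+0.888500+0.878600+0.852700))/(1+31/400) = 8429/10000 ≈ 0.842900

1 1 1223/1250
2 2 2423/2500
3 3 9219/10000
4 4 1777/2000
5 5 4393/5000
6 6 8527/10000
7 7 8429/10000
DF(3y) = 9219/10000 ≈ 0.921900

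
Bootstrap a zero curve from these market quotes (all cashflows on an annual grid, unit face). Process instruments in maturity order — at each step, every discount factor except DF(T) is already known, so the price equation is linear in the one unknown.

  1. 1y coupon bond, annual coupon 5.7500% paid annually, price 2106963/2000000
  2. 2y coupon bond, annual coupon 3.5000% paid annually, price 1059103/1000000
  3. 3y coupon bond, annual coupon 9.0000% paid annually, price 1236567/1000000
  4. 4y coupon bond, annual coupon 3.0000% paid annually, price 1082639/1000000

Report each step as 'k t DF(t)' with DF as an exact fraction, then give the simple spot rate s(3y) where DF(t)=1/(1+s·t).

step 1 [1y] bond c/1=23/400: DF=(2106963/2000000 − 23/400·(0))/(1+23/400) = 4981/5000 ≈ 0.996200
step 2 [2y] bond c/1=7/200: DF=(1059103/1000000 − 7/200·(0.996200))/(1+7/200) = 1237/1250 ≈ 0.989600
step 3 [3y] bond c/1=9/100: DF=(1236567/1000000 − 9/100·(0.996200+0.989600))/(1+9/100) = 1941/2000 ≈ 0.970500
step 4 [4y] bond c/1=3/100: DF=(1082639/1000000 − 3/100·(0.996200+0.989600+0.970500))/(1+3/100) = 193/200 ≈ 0.965000

1 1 4981/5000
2 2 1237/1250
3 3 1941/2000
4 4 193/200
s(3y) = (1/(1941/2000) − 1)/(3) = 59/5823 ≈ 1.0132%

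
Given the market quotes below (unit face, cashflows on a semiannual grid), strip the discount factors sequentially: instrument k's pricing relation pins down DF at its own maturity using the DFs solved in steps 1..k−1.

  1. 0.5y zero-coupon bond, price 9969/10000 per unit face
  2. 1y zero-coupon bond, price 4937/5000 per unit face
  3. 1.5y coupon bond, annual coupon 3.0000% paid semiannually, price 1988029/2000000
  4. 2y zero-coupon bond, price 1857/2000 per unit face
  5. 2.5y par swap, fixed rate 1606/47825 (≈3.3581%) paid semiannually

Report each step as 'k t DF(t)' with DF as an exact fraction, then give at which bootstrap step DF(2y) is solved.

step 1 [0.5y] zero: DF = P = 9969/10000 ≈ 0.996900
step 2 [1y] zero: DF = P = 4937/5000 ≈ 0.987400
step 3 [1.5y] bond c/2=3/200: DF=(1988029/2000000 − 3/200·(0.996900+0.987400))/(1+3/200) = 19/20 ≈ 0.950000
step 4 [2y] zero: DF = P = 1857/2000 ≈ 0.928500
step 5 [2.5y] swap r/2=803/47825: DF=(1 − 803/47825·(0.996900+0.987400+0.950000+0.928500))/(1+803/47825) = 9197/10000 ≈ 0.919700

1 1/2 9969/10000
2 1 4937/5000
3 3/2 19/20
4 2 1857/2000
5 5/2 9197/10000
DF(2y) is solved at step 4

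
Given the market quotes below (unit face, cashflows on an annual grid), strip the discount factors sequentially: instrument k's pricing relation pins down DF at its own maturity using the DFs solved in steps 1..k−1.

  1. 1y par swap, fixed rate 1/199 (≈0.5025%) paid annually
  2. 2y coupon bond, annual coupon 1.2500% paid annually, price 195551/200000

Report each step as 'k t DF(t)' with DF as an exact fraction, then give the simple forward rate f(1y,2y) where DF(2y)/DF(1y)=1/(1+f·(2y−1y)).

1 1 199/200
2 2 4767/5000
f(1y,2y) = ((199/200)/(4767/5000) − 1)/(1) = 208/4767 ≈ 4.3633%

step 1 [1y] swap r/1=1/199: DF=(1 − 1/199·(0))/(1+1/199) = 199/200 ≈ 0.995000
step 2 [2y] bond c/1=1/80: DF=(195551/200000 − 1/80·(0.995000))/(1+1/80) = 4767/5000 ≈ 0.953400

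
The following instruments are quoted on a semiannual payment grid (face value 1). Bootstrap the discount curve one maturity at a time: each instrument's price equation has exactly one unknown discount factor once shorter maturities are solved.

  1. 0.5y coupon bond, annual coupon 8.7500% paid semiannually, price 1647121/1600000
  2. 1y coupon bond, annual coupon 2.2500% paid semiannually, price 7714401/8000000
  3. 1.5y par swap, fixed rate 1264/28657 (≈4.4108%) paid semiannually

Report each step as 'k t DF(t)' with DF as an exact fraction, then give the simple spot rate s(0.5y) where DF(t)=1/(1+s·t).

1 1/2 9863/10000
2 1 4713/5000
3 3/2 1171/1250
s(0.5y) = (1/(9863/10000) − 1)/(1/2) = 274/9863 ≈ 2.7781%

step 1 [0.5y] bond c/2=7/160: DF=(1647121/1600000 − 7/160·(0))/(1+7/160) = 9863/10000 ≈ 0.986300
step 2 [1y] bond c/2=9/800: DF=(7714401/8000000 − 9/800·(0.986300))/(1+9/800) = 4713/5000 ≈ 0.942600
step 3 [1.5y] swap r/2=632/28657: DF=(1 − 632/28657·(0.986300+0.942600))/(1+632/28657) = 1171/1250 ≈ 0.936800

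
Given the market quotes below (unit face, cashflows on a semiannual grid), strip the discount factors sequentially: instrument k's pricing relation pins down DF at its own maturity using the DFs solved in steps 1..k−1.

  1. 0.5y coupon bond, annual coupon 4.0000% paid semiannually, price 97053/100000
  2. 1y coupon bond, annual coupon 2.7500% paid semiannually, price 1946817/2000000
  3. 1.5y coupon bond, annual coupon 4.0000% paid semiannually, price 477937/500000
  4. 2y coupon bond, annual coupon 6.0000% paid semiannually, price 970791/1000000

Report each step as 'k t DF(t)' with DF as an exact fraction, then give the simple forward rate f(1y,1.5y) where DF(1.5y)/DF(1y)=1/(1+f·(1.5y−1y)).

step 1 [0.5y] bond c/2=1/50: DF=(97053/100000 − 1/50·(0))/(1+1/50) = 1903/2000 ≈ 0.951500
step 2 [1y] bond c/2=11/800: DF=(1946817/2000000 − 11/800·(0.951500))/(1+11/800) = 9473/10000 ≈ 0.947300
step 3 [1.5y] bond c/2=1/50: DF=(477937/500000 − 1/50·(0.951500+0.947300))/(1+1/50) = 8999/10000 ≈ 0.899900
step 4 [2y] bond c/2=3/100: DF=(970791/1000000 − 3/100·(0.951500+0.947300+0.899900))/(1+3/100) = 861/1000 ≈ 0.861000

1 1/2 1903/2000
2 1 9473/10000
3 3/2 8999/10000
4 2 861/1000
f(1y,1.5y) = ((9473/10000)/(8999/10000) − 1)/(1/2) = 948/8999 ≈ 10.5345%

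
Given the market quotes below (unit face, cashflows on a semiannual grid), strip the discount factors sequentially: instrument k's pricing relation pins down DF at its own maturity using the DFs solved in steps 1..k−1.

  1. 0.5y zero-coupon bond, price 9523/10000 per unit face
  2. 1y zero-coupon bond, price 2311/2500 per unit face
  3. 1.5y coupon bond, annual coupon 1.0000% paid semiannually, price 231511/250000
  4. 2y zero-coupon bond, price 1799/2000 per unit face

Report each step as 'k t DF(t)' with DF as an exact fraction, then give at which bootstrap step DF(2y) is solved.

1 1/2 9523/10000
2 1 2311/2500
3 3/2 9121/10000
4 2 1799/2000
DF(2y) is solved at step 4

step 1 [0.5y] zero: DF = P = 9523/10000 ≈ 0.952300
step 2 [1y] zero: DF = P = 2311/2500 ≈ 0.924400
step 3 [1.5y] bond c/2=1/200: DF=(231511/250000 − 1/200·(0.952300+0.924400))/(1+1/200) = 9121/10000 ≈ 0.912100
step 4 [2y] zero: DF = P = 1799/2000 ≈ 0.899500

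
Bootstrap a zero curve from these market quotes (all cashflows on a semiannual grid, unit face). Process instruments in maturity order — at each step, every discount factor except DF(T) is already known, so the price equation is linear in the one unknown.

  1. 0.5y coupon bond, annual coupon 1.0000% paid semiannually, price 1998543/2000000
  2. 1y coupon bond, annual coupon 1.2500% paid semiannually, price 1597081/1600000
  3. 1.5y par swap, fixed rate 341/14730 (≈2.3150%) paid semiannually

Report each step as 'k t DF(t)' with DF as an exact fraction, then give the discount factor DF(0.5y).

1 1/2 9943/10000
2 1 4929/5000
3 3/2 9659/10000
DF(0.5y) = 9943/10000 ≈ 0.994300

step 1 [0.5y] bond c/2=1/200: DF=(1998543/2000000 − 1/200·(0))/(1+1/200) = 9943/10000 ≈ 0.994300
step 2 [1y] bond c/2=1/160: DF=(1597081/1600000 − 1/160·(0.994300))/(1+1/160) = 4929/5000 ≈ 0.985800
step 3 [1.5y] swap r/2=341/29460: DF=(1 − 341/29460·(0.994300+0.985800))/(1+341/29460) = 9659/10000 ≈ 0.965900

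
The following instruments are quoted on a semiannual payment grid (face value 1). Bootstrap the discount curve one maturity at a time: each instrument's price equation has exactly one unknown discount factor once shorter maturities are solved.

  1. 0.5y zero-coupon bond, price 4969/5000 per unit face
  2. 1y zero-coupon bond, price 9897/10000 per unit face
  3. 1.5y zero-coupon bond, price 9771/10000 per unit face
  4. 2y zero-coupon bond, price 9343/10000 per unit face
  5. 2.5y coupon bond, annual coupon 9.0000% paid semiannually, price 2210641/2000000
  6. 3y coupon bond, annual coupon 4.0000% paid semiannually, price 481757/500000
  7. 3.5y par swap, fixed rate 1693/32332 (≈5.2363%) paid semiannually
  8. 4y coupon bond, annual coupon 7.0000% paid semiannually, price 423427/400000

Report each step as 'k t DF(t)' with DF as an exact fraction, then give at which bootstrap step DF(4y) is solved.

step 1 [0.5y] zero: DF = P = 4969/5000 ≈ 0.993800
step 2 [1y] zero: DF = P = 9897/10000 ≈ 0.989700
step 3 [1.5y] zero: DF = P = 9771/10000 ≈ 0.977100
step 4 [2y] zero: DF = P = 9343/10000 ≈ 0.934300
step 5 [2.5y] bond c/2=9/200: DF=(2210641/2000000 − 9/200·(0.993800+0.989700+0.977100+0.934300))/(1+9/200) = 89/100 ≈ 0.890000
step 6 [3y] bond c/2=1/50: DF=(481757/500000 − 1/50·(0.993800+0.989700+0.977100+0.934300+0.890000))/(1+1/50) = 2127/2500 ≈ 0.850800
step 7 [3.5y] swap r/2=1693/64664: DF=(1 − 1693/64664·(0.993800+0.989700+0.977100+0.934300+0.890000+0.850800))/(1+1693/64664) = 8307/10000 ≈ 0.830700
step 8 [4y] bond c/2=7/200: DF=(423427/400000 − 7/200·(0.993800+0.989700+0.977100+0.934300+0.890000+0.850800+0.830700))/(1+7/200) = 8041/10000 ≈ 0.804100

1 1/2 4969/5000
2 1 9897/10000
3 3/2 9771/10000
4 2 9343/10000
5 5/2 89/100
6 3 2127/2500
7 7/2 8307/10000
8 4 8041/10000
DF(4y) is solved at step 8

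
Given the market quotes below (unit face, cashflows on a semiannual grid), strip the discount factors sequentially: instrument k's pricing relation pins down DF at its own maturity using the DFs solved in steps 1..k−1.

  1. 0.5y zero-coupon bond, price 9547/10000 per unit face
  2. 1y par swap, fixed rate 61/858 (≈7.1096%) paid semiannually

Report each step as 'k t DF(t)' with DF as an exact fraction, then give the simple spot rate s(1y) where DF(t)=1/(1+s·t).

step 1 [0.5y] zero: DF = P = 9547/10000 ≈ 0.954700
step 2 [1y] swap r/2=61/1716: DF=(1 − 61/1716·(0.954700))/(1+61/1716) = 9329/10000 ≈ 0.932900

1 1/2 9547/10000
2 1 9329/10000
s(1y) = (1/(9329/10000) − 1)/(1) = 671/9329 ≈ 7.1926%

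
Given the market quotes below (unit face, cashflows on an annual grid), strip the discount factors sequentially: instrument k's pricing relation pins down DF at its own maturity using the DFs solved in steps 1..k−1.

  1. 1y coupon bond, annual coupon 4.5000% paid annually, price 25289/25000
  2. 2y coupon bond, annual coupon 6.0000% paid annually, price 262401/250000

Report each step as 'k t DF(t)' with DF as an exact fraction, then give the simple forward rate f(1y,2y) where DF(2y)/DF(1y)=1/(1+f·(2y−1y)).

1 1 121/125
2 2 4677/5000
f(1y,2y) = ((121/125)/(4677/5000) − 1)/(1) = 163/4677 ≈ 3.4851%

step 1 [1y] bond c/1=9/200: DF=(25289/25000 − 9/200·(0))/(1+9/200) = 121/125 ≈ 0.968000
step 2 [2y] bond c/1=3/50: DF=(262401/250000 − 3/50·(0.968000))/(1+3/50) = 4677/5000 ≈ 0.935400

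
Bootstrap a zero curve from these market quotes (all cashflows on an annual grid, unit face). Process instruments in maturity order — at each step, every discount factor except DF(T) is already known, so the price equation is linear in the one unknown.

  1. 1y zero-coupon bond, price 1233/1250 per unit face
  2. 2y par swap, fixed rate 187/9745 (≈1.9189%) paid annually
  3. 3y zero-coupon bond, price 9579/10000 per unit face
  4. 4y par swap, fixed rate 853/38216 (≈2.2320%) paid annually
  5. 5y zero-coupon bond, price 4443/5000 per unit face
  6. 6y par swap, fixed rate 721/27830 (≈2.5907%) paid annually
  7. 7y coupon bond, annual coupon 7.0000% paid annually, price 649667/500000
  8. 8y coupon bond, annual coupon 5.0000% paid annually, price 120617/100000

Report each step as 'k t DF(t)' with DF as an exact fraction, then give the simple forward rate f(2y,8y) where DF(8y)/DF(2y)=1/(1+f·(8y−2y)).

step 1 [1y] zero: DF = P = 1233/1250 ≈ 0.986400
step 2 [2y] swap r/1=187/9745: DF=(1 − 187/9745·(0.986400))/(1+187/9745) = 4813/5000 ≈ 0.962600
step 3 [3y] zero: DF = P = 9579/10000 ≈ 0.957900
step 4 [4y] swap r/1=853/38216: DF=(1 − 853/38216·(0.986400+0.962600+0.957900))/(1+853/38216) = 9147/10000 ≈ 0.914700
step 5 [5y] zero: DF = P = 4443/5000 ≈ 0.888600
step 6 [6y] swap r/1=721/27830: DF=(1 − 721/27830·(0.986400+0.962600+0.957900+0.914700+0.888600))/(1+721/27830) = 4279/5000 ≈ 0.855800
step 7 [7y] bond c/1=7/100: DF=(649667/500000 − 7/100·(0.986400+0.962600+0.957900+0.914700+0.888600+0.855800))/(1+7/100) = 4251/5000 ≈ 0.850200
step 8 [8y] bond c/1=1/20: DF=(120617/100000 − 1/20·(0.986400+0.962600+0.957900+0.914700+0.888600+0.855800+0.850200))/(1+1/20) = 527/625 ≈ 0.843200

1 1 1233/1250
2 2 4813/5000
3 3 9579/10000
4 4 9147/10000
5 5 4443/5000
6 6 4279/5000
7 7 4251/5000
8 8 527/625
f(2y,8y) = ((4813/5000)/(527/625) − 1)/(6) = 199/8432 ≈ 2.3601%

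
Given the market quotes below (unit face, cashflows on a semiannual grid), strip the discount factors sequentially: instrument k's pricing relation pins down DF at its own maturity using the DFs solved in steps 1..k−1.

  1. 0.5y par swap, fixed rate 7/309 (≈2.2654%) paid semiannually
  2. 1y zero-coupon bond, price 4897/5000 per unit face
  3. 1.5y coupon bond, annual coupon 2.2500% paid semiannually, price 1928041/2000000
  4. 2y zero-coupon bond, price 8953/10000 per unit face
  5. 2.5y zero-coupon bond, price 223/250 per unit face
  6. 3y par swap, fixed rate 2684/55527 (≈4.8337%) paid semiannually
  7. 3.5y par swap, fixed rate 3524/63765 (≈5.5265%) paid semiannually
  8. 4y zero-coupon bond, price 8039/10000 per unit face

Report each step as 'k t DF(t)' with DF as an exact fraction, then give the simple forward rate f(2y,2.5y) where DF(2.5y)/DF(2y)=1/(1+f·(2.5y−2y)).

1 1/2 618/625
2 1 4897/5000
3 3/2 4657/5000
4 2 8953/10000
5 5/2 223/250
6 3 4329/5000
7 7/2 4119/5000
8 4 8039/10000
f(2y,2.5y) = ((8953/10000)/(223/250) − 1)/(1/2) = 33/4460 ≈ 0.7399%

step 1 [0.5y] swap r/2=7/618: DF=(1 − 7/618·(0))/(1+7/618) = 618/625 ≈ 0.988800
step 2 [1y] zero: DF = P = 4897/5000 ≈ 0.979400
step 3 [1.5y] bond c/2=9/800: DF=(1928041/2000000 − 9/800·(0.988800+0.979400))/(1+9/800) = 4657/5000 ≈ 0.931400
step 4 [2y] zero: DF = P = 8953/10000 ≈ 0.895300
step 5 [2.5y] zero: DF = P = 223/250 ≈ 0.892000
step 6 [3y] swap r/2=1342/55527: DF=(1 − 1342/55527·(0.988800+0.979400+0.931400+0.895300+0.892000))/(1+1342/55527) = 4329/5000 ≈ 0.865800
step 7 [3.5y] swap r/2=1762/63765: DF=(1 − 1762/63765·(0.988800+0.979400+0.931400+0.895300+0.892000+0.865800))/(1+1762/63765) = 4119/5000 ≈ 0.823800
step 8 [4y] zero: DF = P = 8039/10000 ≈ 0.803900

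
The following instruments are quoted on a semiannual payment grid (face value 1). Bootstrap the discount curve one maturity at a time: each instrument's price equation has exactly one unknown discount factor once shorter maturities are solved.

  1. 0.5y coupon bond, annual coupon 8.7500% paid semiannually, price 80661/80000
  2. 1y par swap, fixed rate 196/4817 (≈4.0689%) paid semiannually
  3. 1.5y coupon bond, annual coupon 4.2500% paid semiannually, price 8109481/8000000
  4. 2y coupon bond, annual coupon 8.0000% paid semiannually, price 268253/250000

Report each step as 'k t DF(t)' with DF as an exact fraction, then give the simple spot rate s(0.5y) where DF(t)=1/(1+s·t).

step 1 [0.5y] bond c/2=7/160: DF=(80661/80000 − 7/160·(0))/(1+7/160) = 483/500 ≈ 0.966000
step 2 [1y] swap r/2=98/4817: DF=(1 − 98/4817·(0.966000))/(1+98/4817) = 1201/1250 ≈ 0.960800
step 3 [1.5y] bond c/2=17/800: DF=(8109481/8000000 − 17/800·(0.966000+0.960800))/(1+17/800) = 381/400 ≈ 0.952500
step 4 [2y] bond c/2=1/25: DF=(268253/250000 − 1/25·(0.966000+0.960800+0.952500))/(1+1/25) = 921/1000 ≈ 0.921000

1 1/2 483/500
2 1 1201/1250
3 3/2 381/400
4 2 921/1000
s(0.5y) = (1/(483/500) − 1)/(1/2) = 34/483 ≈ 7.0393%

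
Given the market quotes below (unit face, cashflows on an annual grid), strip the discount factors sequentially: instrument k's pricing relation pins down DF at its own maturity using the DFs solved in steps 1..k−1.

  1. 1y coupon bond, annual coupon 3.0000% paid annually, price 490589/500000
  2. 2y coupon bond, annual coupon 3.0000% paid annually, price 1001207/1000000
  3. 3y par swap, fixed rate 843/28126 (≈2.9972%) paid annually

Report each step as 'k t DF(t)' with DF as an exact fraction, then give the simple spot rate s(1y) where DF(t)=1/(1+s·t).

1 1 4763/5000
2 2 9443/10000
3 3 9157/10000
s(1y) = (1/(4763/5000) − 1)/(1) = 237/4763 ≈ 4.9759%

step 1 [1y] bond c/1=3/100: DF=(490589/500000 − 3/100·(0))/(1+3/100) = 4763/5000 ≈ 0.952600
step 2 [2y] bond c/1=3/100: DF=(1001207/1000000 − 3/100·(0.952600))/(1+3/100) = 9443/10000 ≈ 0.944300
step 3 [3y] swap r/1=843/28126: DF=(1 − 843/28126·(0.952600+0.944300))/(1+843/28126) = 9157/10000 ≈ 0.915700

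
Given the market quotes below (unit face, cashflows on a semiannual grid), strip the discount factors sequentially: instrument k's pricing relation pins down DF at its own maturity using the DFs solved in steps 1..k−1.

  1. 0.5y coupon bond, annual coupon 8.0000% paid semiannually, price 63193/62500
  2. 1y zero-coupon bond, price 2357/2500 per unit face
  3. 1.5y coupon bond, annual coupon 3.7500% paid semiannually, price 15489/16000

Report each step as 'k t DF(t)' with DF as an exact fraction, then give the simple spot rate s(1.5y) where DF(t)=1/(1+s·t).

step 1 [0.5y] bond c/2=1/25: DF=(63193/62500 − 1/25·(0))/(1+1/25) = 4861/5000 ≈ 0.972200
step 2 [1y] zero: DF = P = 2357/2500 ≈ 0.942800
step 3 [1.5y] bond c/2=3/160: DF=(15489/16000 − 3/160·(0.972200+0.942800))/(1+3/160) = 183/200 ≈ 0.915000

1 1/2 4861/5000
2 1 2357/2500
3 3/2 183/200
s(1.5y) = (1/(183/200) − 1)/(3/2) = 34/549 ≈ 6.1931%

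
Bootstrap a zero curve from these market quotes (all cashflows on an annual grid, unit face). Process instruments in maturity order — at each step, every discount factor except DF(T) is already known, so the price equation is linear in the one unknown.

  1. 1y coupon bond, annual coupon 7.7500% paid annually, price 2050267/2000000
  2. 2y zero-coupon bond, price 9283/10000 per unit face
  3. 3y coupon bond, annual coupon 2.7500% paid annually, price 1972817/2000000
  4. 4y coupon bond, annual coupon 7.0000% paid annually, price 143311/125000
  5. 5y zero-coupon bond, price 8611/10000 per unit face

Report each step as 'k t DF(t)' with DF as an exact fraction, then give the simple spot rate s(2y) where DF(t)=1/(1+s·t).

1 1 4757/5000
2 2 9283/10000
3 3 9097/10000
4 4 889/1000
5 5 8611/10000
s(2y) = (1/(9283/10000) − 1)/(2) = 717/18566 ≈ 3.8619%

step 1 [1y] bond c/1=31/400: DF=(2050267/2000000 − 31/400·(0))/(1+31/400) = 4757/5000 ≈ 0.951400
step 2 [2y] zero: DF = P = 9283/10000 ≈ 0.928300
step 3 [3y] bond c/1=11/400: DF=(1972817/2000000 − 11/400·(0.951400+0.928300))/(1+11/400) = 9097/10000 ≈ 0.909700
step 4 [4y] bond c/1=7/100: DF=(143311/125000 − 7/100·(0.951400+0.928300+0.909700))/(1+7/100) = 889/1000 ≈ 0.889000
step 5 [5y] zero: DF = P = 8611/10000 ≈ 0.861100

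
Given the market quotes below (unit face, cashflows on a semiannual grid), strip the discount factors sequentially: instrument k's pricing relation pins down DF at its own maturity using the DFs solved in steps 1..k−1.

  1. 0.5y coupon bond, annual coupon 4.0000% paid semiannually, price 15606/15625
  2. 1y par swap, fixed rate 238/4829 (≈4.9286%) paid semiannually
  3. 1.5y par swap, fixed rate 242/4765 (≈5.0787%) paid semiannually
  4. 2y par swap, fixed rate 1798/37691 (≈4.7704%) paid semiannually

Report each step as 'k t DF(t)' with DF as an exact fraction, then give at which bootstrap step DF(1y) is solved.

step 1 [0.5y] bond c/2=1/50: DF=(15606/15625 − 1/50·(0))/(1+1/50) = 612/625 ≈ 0.979200
step 2 [1y] swap r/2=119/4829: DF=(1 − 119/4829·(0.979200))/(1+119/4829) = 2381/2500 ≈ 0.952400
step 3 [1.5y] swap r/2=121/4765: DF=(1 − 121/4765·(0.979200+0.952400))/(1+121/4765) = 4637/5000 ≈ 0.927400
step 4 [2y] swap r/2=899/37691: DF=(1 − 899/37691·(0.979200+0.952400+0.927400))/(1+899/37691) = 9101/10000 ≈ 0.910100

1 1/2 612/625
2 1 2381/2500
3 3/2 4637/5000
4 2 9101/10000
DF(1y) is solved at step 2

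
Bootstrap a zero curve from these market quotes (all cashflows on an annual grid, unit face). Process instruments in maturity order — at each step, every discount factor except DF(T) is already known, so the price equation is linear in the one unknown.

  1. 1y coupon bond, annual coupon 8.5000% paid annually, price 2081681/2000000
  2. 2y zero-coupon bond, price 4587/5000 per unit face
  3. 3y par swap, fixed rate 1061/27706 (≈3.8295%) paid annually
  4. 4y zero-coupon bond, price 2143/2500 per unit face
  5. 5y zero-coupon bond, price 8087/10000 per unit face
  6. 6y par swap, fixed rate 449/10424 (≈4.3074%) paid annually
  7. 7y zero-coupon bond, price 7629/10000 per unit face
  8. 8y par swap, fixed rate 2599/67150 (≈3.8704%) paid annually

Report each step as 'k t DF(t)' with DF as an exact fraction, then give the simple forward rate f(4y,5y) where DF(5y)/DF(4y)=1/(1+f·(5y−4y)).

1 1 9593/10000
2 2 4587/5000
3 3 8939/10000
4 4 2143/2500
5 5 8087/10000
6 6 1551/2000
7 7 7629/10000
8 8 7401/10000
f(4y,5y) = ((2143/2500)/(8087/10000) − 1)/(1) = 485/8087 ≈ 5.9973%

step 1 [1y] bond c/1=17/200: DF=(2081681/2000000 − 17/200·(0))/(1+17/200) = 9593/10000 ≈ 0.959300
step 2 [2y] zero: DF = P = 4587/5000 ≈ 0.917400
step 3 [3y] swap r/1=1061/27706: DF=(1 − 1061/27706·(0.959300+0.917400))/(1+1061/27706) = 8939/10000 ≈ 0.893900
step 4 [4y] zero: DF = P = 2143/2500 ≈ 0.857200
step 5 [5y] zero: DF = P = 8087/10000 ≈ 0.808700
step 6 [6y] swap r/1=449/10424: DF=(1 − 449/10424·(0.959300+0.917400+0.893900+0.857200+0.808700))/(1+449/10424) = 1551/2000 ≈ 0.775500
step 7 [7y] zero: DF = P = 7629/10000 ≈ 0.762900
step 8 [8y] swap r/1=2599/67150: DF=(1 − 2599/67150·(0.959300+0.917400+0.893900+0.857200+0.808700+0.775500+0.762900))/(1+2599/67150) = 7401/10000 ≈ 0.740100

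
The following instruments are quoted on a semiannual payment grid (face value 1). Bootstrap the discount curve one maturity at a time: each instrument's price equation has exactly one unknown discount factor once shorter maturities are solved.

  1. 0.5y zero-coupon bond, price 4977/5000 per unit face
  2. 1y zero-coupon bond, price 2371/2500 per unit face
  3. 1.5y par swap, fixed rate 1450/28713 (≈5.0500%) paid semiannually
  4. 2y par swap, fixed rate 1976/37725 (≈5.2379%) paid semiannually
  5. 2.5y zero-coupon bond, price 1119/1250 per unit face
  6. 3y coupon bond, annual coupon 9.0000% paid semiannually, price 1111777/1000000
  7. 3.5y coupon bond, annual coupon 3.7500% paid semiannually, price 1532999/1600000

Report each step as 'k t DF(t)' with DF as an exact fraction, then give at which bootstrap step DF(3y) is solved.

1 1/2 4977/5000
2 1 2371/2500
3 3/2 371/400
4 2 2253/2500
5 5/2 1119/1250
6 3 8629/10000
7 7/2 8387/10000
DF(3y) is solved at step 6

step 1 [0.5y] zero: DF = P = 4977/5000 ≈ 0.995400
step 2 [1y] zero: DF = P = 2371/2500 ≈ 0.948400
step 3 [1.5y] swap r/2=725/28713: DF=(1 − 725/28713·(0.995400+0.948400))/(1+725/28713) = 371/400 ≈ 0.927500
step 4 [2y] swap r/2=988/37725: DF=(1 − 988/37725·(0.995400+0.948400+0.927500))/(1+988/37725) = 2253/2500 ≈ 0.901200
step 5 [2.5y] zero: DF = P = 1119/1250 ≈ 0.895200
step 6 [3y] bond c/2=9/200: DF=(1111777/1000000 − 9/200·(0.995400+0.948400+0.927500+0.901200+0.895200))/(1+9/200) = 8629/10000 ≈ 0.862900
step 7 [3.5y] bond c/2=3/160: DF=(1532999/1600000 − 3/160·(0.995400+0.948400+0.927500+0.901200+0.895200+0.862900))/(1+3/160) = 8387/10000 ≈ 0.838700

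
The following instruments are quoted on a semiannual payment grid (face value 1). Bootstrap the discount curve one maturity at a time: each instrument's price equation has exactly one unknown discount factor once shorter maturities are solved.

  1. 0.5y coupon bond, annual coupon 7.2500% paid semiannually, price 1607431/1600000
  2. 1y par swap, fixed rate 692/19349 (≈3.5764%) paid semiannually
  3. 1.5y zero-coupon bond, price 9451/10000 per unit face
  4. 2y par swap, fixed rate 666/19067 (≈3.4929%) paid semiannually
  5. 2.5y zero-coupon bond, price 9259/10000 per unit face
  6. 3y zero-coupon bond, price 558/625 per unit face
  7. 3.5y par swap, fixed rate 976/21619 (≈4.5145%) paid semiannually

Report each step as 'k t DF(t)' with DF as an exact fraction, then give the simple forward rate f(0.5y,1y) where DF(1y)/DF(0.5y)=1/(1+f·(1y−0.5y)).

step 1 [0.5y] bond c/2=29/800: DF=(1607431/1600000 − 29/800·(0))/(1+29/800) = 1939/2000 ≈ 0.969500
step 2 [1y] swap r/2=346/19349: DF=(1 − 346/19349·(0.969500))/(1+346/19349) = 4827/5000 ≈ 0.965400
step 3 [1.5y] zero: DF = P = 9451/10000 ≈ 0.945100
step 4 [2y] swap r/2=333/19067: DF=(1 − 333/19067·(0.969500+0.965400+0.945100))/(1+333/19067) = 4667/5000 ≈ 0.933400
step 5 [2.5y] zero: DF = P = 9259/10000 ≈ 0.925900
step 6 [3y] zero: DF = P = 558/625 ≈ 0.892800
step 7 [3.5y] swap r/2=488/21619: DF=(1 − 488/21619·(0.969500+0.965400+0.945100+0.933400+0.925900+0.892800))/(1+488/21619) = 1067/1250 ≈ 0.853600

1 1/2 1939/2000
2 1 4827/5000
3 3/2 9451/10000
4 2 4667/5000
5 5/2 9259/10000
6 3 558/625
7 7/2 1067/1250
f(0.5y,1y) = ((1939/2000)/(4827/5000) − 1)/(1/2) = 41/4827 ≈ 0.8494%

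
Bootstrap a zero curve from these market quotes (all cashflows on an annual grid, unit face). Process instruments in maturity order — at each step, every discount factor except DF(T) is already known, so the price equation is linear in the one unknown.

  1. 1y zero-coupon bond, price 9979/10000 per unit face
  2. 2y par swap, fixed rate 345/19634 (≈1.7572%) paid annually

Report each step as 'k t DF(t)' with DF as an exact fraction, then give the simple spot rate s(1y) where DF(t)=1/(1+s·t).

step 1 [1y] zero: DF = P = 9979/10000 ≈ 0.997900
step 2 [2y] swap r/1=345/19634: DF=(1 − 345/19634·(0.997900))/(1+345/19634) = 1931/2000 ≈ 0.965500

1 1 9979/10000
2 2 1931/2000
s(1y) = (1/(9979/10000) − 1)/(1) = 21/9979 ≈ 0.2104%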